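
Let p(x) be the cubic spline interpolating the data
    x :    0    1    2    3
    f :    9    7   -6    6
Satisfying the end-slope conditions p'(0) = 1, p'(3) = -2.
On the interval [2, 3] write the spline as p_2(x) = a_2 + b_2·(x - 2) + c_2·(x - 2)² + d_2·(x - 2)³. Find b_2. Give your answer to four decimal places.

2.8000

Let M_i = p''(x_i). Step sizes h_i = 1, 1, 1; slopes of the chords Δ_i = (y_(i+1) - y_i)/h_i = -2, -13, 12.
  1·M_0 + 4·M_1 + 1·M_2 = 6(Δ_1 - Δ_0) = -66
  1·M_1 + 4·M_2 + 1·M_3 = 6(Δ_2 - Δ_1) = 150
Clamped end conditions give two more equations: 2h_0·M_0 + h_0·M_1 = 6(Δ_0 - p'(0)) = -18 and h_2·M_2 + 2h_2·M_3 = 6(p'(3) - Δ_2) = -84.
Solving: M_0 = 42/5, M_1 = -174/5, M_2 = 324/5, M_3 = -372/5.
On [2, 3], with p_2(x) = a_2 + b_2·(x - 2) + c_2·(x - 2)² + d_2·(x - 2)³: c_2 = M_2/2 = 162/5, d_2 = (M_3 - M_2)/(6h_2) = -116/5, b_2 = Δ_2 - h_2(2M_2 + M_3)/6 = 14/5.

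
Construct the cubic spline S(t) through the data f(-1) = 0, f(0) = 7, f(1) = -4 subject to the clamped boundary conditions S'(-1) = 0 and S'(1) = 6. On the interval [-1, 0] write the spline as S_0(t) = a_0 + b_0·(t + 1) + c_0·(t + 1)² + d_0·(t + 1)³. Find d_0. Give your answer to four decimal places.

Write m_i for S''(x_i). With h_i = 1, 1 and divided differences Δ_i = 7, -11, the continuity of S' gives the tridiagonal system
  1·m_0 + 4·m_1 + 1·m_2 = 6(Δ_1 - Δ_0) = -108
Clamped end conditions give two more equations: 2h_0·m_0 + h_0·m_1 = 6(Δ_0 - S'(-1)) = 42 and h_1·m_1 + 2h_1·m_2 = 6(S'(1) - Δ_1) = 102.
Hence m_0 = 51, m_1 = -60, m_2 = 81.
On [-1, 0], with S_0(t) = a_0 + b_0·(t + 1) + c_0·(t + 1)² + d_0·(t + 1)³: c_0 = m_0/2 = 51/2, d_0 = (m_1 - m_0)/(6h_0) = -37/2, b_0 = Δ_0 - h_0(2m_0 + m_1)/6 = 0.

-18.5000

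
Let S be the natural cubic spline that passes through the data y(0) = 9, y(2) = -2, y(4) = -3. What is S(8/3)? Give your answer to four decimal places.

Put M_i = S'' at the i-th knot. Here h = (2, 2) and Δ = (-11/2, -1/2), so the interior equations h_(i-1)·M_(i-1) + 2(h_(i-1)+h_i)·M_i + h_i·M_(i+1) = 6(Δ_i − Δ_(i-1)) read
  2·M_0 + 8·M_1 + 2·M_2 = 6(Δ_1 - Δ_0) = 30
Natural end conditions: M_0 = M_2 = 0.
Solving: M_0 = 0, M_1 = 15/4, M_2 = 0.
On [2, 4], S(x) = -2 - 3·(x - 2) + 15/8·(x - 2)² - 5/16·(x - 2)³.
With (x - 2) = 2/3: S(8/3) = -88/27.

-3.2593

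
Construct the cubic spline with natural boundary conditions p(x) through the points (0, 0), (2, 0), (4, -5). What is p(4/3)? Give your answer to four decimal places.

0.4630

Write M_i for p''(x_i). With h_i = 2, 2 and divided differences Δ_i = 0, -5/2, the continuity of p' gives the tridiagonal system
  2·M_0 + 8·M_1 + 2·M_2 = 6(Δ_1 - Δ_0) = -15
Natural end conditions: M_0 = M_2 = 0.
Hence M_0 = 0, M_1 = -15/8, M_2 = 0.
On [0, 2], p(x) = 0 + 5/8·x + 0·x² - 5/32·x³.
With x = 4/3: p(4/3) = 25/54.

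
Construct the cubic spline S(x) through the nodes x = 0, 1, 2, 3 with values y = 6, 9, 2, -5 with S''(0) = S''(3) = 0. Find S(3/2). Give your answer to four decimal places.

Put M_i = S'' at the i-th knot. Here h = (1, 1, 1) and Δ = (3, -7, -7), so the interior equations h_(i-1)·M_(i-1) + 2(h_(i-1)+h_i)·M_i + h_i·M_(i+1) = 6(Δ_i − Δ_(i-1)) read
  1·M_0 + 4·M_1 + 1·M_2 = 6(Δ_1 - Δ_0) = -60
  1·M_1 + 4·M_2 + 1·M_3 = 6(Δ_2 - Δ_1) = 0
Natural end conditions: M_0 = M_3 = 0.
Solving the tridiagonal system: M_0 = 0, M_1 = -16, M_2 = 4, M_3 = 0.
On [1, 2], S(x) = 9 - 7/3·(x - 1) - 8·(x - 1)² + 10/3·(x - 1)³.
With (x - 1) = 1/2: S(3/2) = 25/4.

6.2500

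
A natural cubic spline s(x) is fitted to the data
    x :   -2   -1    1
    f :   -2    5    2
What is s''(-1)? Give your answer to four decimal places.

-8.5000

Let M_i = s''(x_i). Step sizes h_i = 1, 2; slopes of the chords Δ_i = (y_(i+1) - y_i)/h_i = 7, -3/2.
  1·M_0 + 6·M_1 + 2·M_2 = 6(Δ_1 - Δ_0) = -51
Natural end conditions: M_0 = M_2 = 0.
Hence M_0 = 0, M_1 = -17/2, M_2 = 0.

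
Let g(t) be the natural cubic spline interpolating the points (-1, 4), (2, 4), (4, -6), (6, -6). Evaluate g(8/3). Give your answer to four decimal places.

0.7057

Put σ_i = g'' at the i-th knot. Here h = (3, 2, 2) and Δ = (0, -5, 0), so the interior equations h_(i-1)·σ_(i-1) + 2(h_(i-1)+h_i)·σ_i + h_i·σ_(i+1) = 6(Δ_i − Δ_(i-1)) read
  3·σ_0 + 10·σ_1 + 2·σ_2 = 6(Δ_1 - Δ_0) = -30
  2·σ_1 + 8·σ_2 + 2·σ_3 = 6(Δ_2 - Δ_1) = 30
Natural end conditions: σ_0 = σ_3 = 0.
Forward elimination and back-substitution give σ_0 = 0, σ_1 = -75/19, σ_2 = 90/19, σ_3 = 0.
On [2, 4], g(t) = 4 - 75/19·(t - 2) - 75/38·(t - 2)² + 55/76·(t - 2)³.
With (t - 2) = 2/3: g(8/3) = 362/513.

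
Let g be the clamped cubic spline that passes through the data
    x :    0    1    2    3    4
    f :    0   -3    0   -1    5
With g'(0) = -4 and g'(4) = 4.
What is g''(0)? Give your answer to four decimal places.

-3.6786

Put M_i = g'' at the i-th knot. Here h = (1, 1, 1, 1) and Δ = (-3, 3, -1, 6), so the interior equations h_(i-1)·M_(i-1) + 2(h_(i-1)+h_i)·M_i + h_i·M_(i+1) = 6(Δ_i − Δ_(i-1)) read
  1·M_0 + 4·M_1 + 1·M_2 = 6(Δ_1 - Δ_0) = 36
  1·M_1 + 4·M_2 + 1·M_3 = 6(Δ_2 - Δ_1) = -24
  1·M_2 + 4·M_3 + 1·M_4 = 6(Δ_3 - Δ_2) = 42
Clamped end conditions give two more equations: 2h_0·M_0 + h_0·M_1 = 6(Δ_0 - g'(0)) = 6 and h_3·M_3 + 2h_3·M_4 = 6(g'(4) - Δ_3) = -12.
Solving: M_0 = -103/28, M_1 = 187/14, M_2 = -55/4, M_3 = 247/14, M_4 = -415/28.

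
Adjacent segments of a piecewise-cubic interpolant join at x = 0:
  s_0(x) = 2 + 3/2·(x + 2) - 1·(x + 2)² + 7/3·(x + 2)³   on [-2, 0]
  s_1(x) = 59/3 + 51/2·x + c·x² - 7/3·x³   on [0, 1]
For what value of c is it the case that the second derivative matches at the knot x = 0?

s_0''(x) = -2 + 14·(x + 2), so s_0''(0) = 26. On the right, s_1''(0) = 2c, so c = 13.

13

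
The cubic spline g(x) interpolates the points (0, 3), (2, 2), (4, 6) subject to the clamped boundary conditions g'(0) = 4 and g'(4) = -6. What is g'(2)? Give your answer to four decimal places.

1.6250

Write M_i for g''(x_i). With h_i = 2, 2 and divided differences Δ_i = -1/2, 2, the continuity of g' gives the tridiagonal system
  2·M_0 + 8·M_1 + 2·M_2 = 6(Δ_1 - Δ_0) = 15
Clamped end conditions give two more equations: 2h_0·M_0 + h_0·M_1 = 6(Δ_0 - g'(0)) = -27 and h_1·M_1 + 2h_1·M_2 = 6(g'(4) - Δ_1) = -48.
Solving: M_0 = -89/8, M_1 = 35/4, M_2 = -131/8.
On [2, 4], g'(x) = b_1 + 2c_1·(x - 2) + 3d_1·(x - 2)² with b_1 = Δ_1 - h_1(2M_1 + M_2)/6 = 13/8, c_1 = M_1/2 = 35/8, d_1 = (M_2 - M_1)/(6h_1) = -67/32. So g'(2) = 13/8.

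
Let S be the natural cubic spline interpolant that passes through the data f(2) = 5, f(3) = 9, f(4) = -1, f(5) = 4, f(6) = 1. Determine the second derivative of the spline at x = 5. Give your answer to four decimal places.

-20.7857

Let M_i = S''(x_i). Step sizes h_i = 1, 1, 1, 1; slopes of the chords Δ_i = (y_(i+1) - y_i)/h_i = 4, -10, 5, -3.
  1·M_0 + 4·M_1 + 1·M_2 = 6(Δ_1 - Δ_0) = -84
  1·M_1 + 4·M_2 + 1·M_3 = 6(Δ_2 - Δ_1) = 90
  1·M_2 + 4·M_3 + 1·M_4 = 6(Δ_3 - Δ_2) = -48
Natural end conditions: M_0 = M_4 = 0.
Forward elimination and back-substitution give M_0 = 0, M_1 = -417/14, M_2 = 246/7, M_3 = -291/14, M_4 = 0.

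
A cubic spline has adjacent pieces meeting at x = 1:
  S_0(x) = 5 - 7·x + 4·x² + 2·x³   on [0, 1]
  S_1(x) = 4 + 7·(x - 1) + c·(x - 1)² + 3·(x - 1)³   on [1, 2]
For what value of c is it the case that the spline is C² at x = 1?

S_0''(x) = 8 + 12·x, so S_0''(1) = 20. On the right, S_1''(1) = 2c, so c = 10.

10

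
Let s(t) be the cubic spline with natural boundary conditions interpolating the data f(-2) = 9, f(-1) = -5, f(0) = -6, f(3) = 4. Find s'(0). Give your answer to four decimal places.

2.4946

Put M_i = s'' at the i-th knot. Here h = (1, 1, 3) and Δ = (-14, -1, 10/3), so the interior equations h_(i-1)·M_(i-1) + 2(h_(i-1)+h_i)·M_i + h_i·M_(i+1) = 6(Δ_i − Δ_(i-1)) read
  1·M_0 + 4·M_1 + 1·M_2 = 6(Δ_1 - Δ_0) = 78
  1·M_1 + 8·M_2 + 3·M_3 = 6(Δ_2 - Δ_1) = 26
Natural end conditions: M_0 = M_3 = 0.
Hence M_0 = 0, M_1 = 598/31, M_2 = 26/31, M_3 = 0.
On [0, 3], s'(t) = b_2 + 2c_2·t + 3d_2·t² with b_2 = Δ_2 - h_2(2M_2 + M_3)/6 = 232/93, c_2 = M_2/2 = 13/31, d_2 = (M_3 - M_2)/(6h_2) = -13/279. So s'(0) = 232/93.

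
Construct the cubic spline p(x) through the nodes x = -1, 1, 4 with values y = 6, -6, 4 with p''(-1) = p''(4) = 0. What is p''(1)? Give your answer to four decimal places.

Put M_i = p'' at the i-th knot. Here h = (2, 3) and Δ = (-6, 10/3), so the interior equations h_(i-1)·M_(i-1) + 2(h_(i-1)+h_i)·M_i + h_i·M_(i+1) = 6(Δ_i − Δ_(i-1)) read
  2·M_0 + 10·M_1 + 3·M_2 = 6(Δ_1 - Δ_0) = 56
Natural end conditions: M_0 = M_2 = 0.
Solving: M_0 = 0, M_1 = 28/5, M_2 = 0.

5.6000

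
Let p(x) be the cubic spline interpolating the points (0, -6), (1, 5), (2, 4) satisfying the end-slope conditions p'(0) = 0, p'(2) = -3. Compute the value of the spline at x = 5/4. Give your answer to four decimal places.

Put M_i = p'' at the i-th knot. Here h = (1, 1) and Δ = (11, -1), so the interior equations h_(i-1)·M_(i-1) + 2(h_(i-1)+h_i)·M_i + h_i·M_(i+1) = 6(Δ_i − Δ_(i-1)) read
  1·M_0 + 4·M_1 + 1·M_2 = 6(Δ_1 - Δ_0) = -72
Clamped end conditions give two more equations: 2h_0·M_0 + h_0·M_1 = 6(Δ_0 - p'(0)) = 66 and h_1·M_1 + 2h_1·M_2 = 6(p'(2) - Δ_1) = -12.
Solving: M_0 = 99/2, M_1 = -33, M_2 = 21/2.
On [1, 2], p(x) = 5 + 33/4·(x - 1) - 33/2·(x - 1)² + 29/4·(x - 1)³.
With (x - 1) = 1/4: p(5/4) = 1573/256.

6.1445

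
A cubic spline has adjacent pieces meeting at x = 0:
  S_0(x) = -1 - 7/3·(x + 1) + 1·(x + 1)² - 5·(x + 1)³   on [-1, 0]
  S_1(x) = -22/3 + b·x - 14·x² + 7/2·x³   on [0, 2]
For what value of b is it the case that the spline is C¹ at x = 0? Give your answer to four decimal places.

S_0'(x) = -7/3 + 2·(x + 1) - 15·(x + 1)², so S_0'(0) = -46/3. On the right, S_1'(0) = b, so b = -46/3.

-15.3333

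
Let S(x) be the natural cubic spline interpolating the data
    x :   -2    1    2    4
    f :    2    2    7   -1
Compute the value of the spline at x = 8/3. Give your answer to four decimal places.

Put σ_i = S'' at the i-th knot. Here h = (3, 1, 2) and Δ = (0, 5, -4), so the interior equations h_(i-1)·σ_(i-1) + 2(h_(i-1)+h_i)·σ_i + h_i·σ_(i+1) = 6(Δ_i − Δ_(i-1)) read
  3·σ_0 + 8·σ_1 + 1·σ_2 = 6(Δ_1 - Δ_0) = 30
  1·σ_1 + 6·σ_2 + 2·σ_3 = 6(Δ_2 - Δ_1) = -54
Natural end conditions: σ_0 = σ_3 = 0.
Solving the tridiagonal system: σ_0 = 0, σ_1 = 234/47, σ_2 = -462/47, σ_3 = 0.
On [2, 4], S(x) = 7 + 120/47·(x - 2) - 231/47·(x - 2)² + 77/94·(x - 2)³.
With (x - 2) = 2/3: S(8/3) = 8579/1269.

6.7604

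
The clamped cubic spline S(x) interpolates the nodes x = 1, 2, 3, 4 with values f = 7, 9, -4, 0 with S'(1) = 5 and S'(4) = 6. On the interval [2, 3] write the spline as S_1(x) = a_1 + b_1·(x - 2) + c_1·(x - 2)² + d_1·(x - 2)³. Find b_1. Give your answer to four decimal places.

-7.9333

Put M_i = S'' at the i-th knot. Here h = (1, 1, 1) and Δ = (2, -13, 4), so the interior equations h_(i-1)·M_(i-1) + 2(h_(i-1)+h_i)·M_i + h_i·M_(i+1) = 6(Δ_i − Δ_(i-1)) read
  1·M_0 + 4·M_1 + 1·M_2 = 6(Δ_1 - Δ_0) = -90
  1·M_1 + 4·M_2 + 1·M_3 = 6(Δ_2 - Δ_1) = 102
Clamped end conditions give two more equations: 2h_0·M_0 + h_0·M_1 = 6(Δ_0 - S'(1)) = -18 and h_2·M_2 + 2h_2·M_3 = 6(S'(4) - Δ_2) = 12.
Forward elimination and back-substitution give M_0 = 118/15, M_1 = -506/15, M_2 = 556/15, M_3 = -188/15.
On [2, 3], with S_1(x) = a_1 + b_1·(x - 2) + c_1·(x - 2)² + d_1·(x - 2)³: c_1 = M_1/2 = -253/15, d_1 = (M_2 - M_1)/(6h_1) = 59/5, b_1 = Δ_1 - h_1(2M_1 + M_2)/6 = -119/15.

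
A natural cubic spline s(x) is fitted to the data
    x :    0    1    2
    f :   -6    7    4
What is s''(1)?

-24

Put M_i = s'' at the i-th knot. Here h = (1, 1) and Δ = (13, -3), so the interior equations h_(i-1)·M_(i-1) + 2(h_(i-1)+h_i)·M_i + h_i·M_(i+1) = 6(Δ_i − Δ_(i-1)) read
  1·M_0 + 4·M_1 + 1·M_2 = 6(Δ_1 - Δ_0) = -96
Natural end conditions: M_0 = M_2 = 0.
Hence M_0 = 0, M_1 = -24, M_2 = 0.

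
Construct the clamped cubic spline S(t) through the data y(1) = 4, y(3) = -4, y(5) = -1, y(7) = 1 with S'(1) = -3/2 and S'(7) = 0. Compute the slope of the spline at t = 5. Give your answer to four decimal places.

2.4000

Let m_i = S''(x_i). Step sizes h_i = 2, 2, 2; slopes of the chords Δ_i = (y_(i+1) - y_i)/h_i = -4, 3/2, 1.
  2·m_0 + 8·m_1 + 2·m_2 = 6(Δ_1 - Δ_0) = 33
  2·m_1 + 8·m_2 + 2·m_3 = 6(Δ_2 - Δ_1) = -3
Clamped end conditions give two more equations: 2h_0·m_0 + h_0·m_1 = 6(Δ_0 - S'(1)) = -15 and h_2·m_2 + 2h_2·m_3 = 6(S'(7) - Δ_2) = -6.
Forward elimination and back-substitution give m_0 = -69/10, m_1 = 63/10, m_2 = -9/5, m_3 = -3/5.
On [5, 7], S'(t) = b_2 + 2c_2·(t - 5) + 3d_2·(t - 5)² with b_2 = Δ_2 - h_2(2m_2 + m_3)/6 = 12/5, c_2 = m_2/2 = -9/10, d_2 = (m_3 - m_2)/(6h_2) = 1/10. So S'(5) = 12/5.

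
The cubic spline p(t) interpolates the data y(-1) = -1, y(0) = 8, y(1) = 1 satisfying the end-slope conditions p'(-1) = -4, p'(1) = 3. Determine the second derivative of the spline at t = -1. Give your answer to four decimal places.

66.5000

Let σ_i = p''(x_i). Step sizes h_i = 1, 1; slopes of the chords Δ_i = (y_(i+1) - y_i)/h_i = 9, -7.
  1·σ_0 + 4·σ_1 + 1·σ_2 = 6(Δ_1 - Δ_0) = -96
Clamped end conditions give two more equations: 2h_0·σ_0 + h_0·σ_1 = 6(Δ_0 - p'(-1)) = 78 and h_1·σ_1 + 2h_1·σ_2 = 6(p'(1) - Δ_1) = 60.
Hence σ_0 = 133/2, σ_1 = -55, σ_2 = 115/2.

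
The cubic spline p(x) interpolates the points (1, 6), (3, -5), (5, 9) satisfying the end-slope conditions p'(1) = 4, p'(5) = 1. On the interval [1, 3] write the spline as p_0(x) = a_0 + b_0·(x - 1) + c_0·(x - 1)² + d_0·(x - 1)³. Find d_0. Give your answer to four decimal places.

3.7188

With σ_i denoting the second derivative at x_i, h_i = 2, 2, and Δ_i = (y_(i+1) − y_i)/h_i = -11/2, 7:
  2·σ_0 + 8·σ_1 + 2·σ_2 = 6(Δ_1 - Δ_0) = 75
Clamped end conditions give two more equations: 2h_0·σ_0 + h_0·σ_1 = 6(Δ_0 - p'(1)) = -57 and h_1·σ_1 + 2h_1·σ_2 = 6(p'(5) - Δ_1) = -36.
Solving the tridiagonal system: σ_0 = -195/8, σ_1 = 81/4, σ_2 = -153/8.
On [1, 3], with p_0(x) = a_0 + b_0·(x - 1) + c_0·(x - 1)² + d_0·(x - 1)³: c_0 = σ_0/2 = -195/16, d_0 = (σ_1 - σ_0)/(6h_0) = 119/32, b_0 = Δ_0 - h_0(2σ_0 + σ_1)/6 = 4.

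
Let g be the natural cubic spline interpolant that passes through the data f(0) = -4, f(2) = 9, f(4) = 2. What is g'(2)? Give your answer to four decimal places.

Put M_i = g'' at the i-th knot. Here h = (2, 2) and Δ = (13/2, -7/2), so the interior equations h_(i-1)·M_(i-1) + 2(h_(i-1)+h_i)·M_i + h_i·M_(i+1) = 6(Δ_i − Δ_(i-1)) read
  2·M_0 + 8·M_1 + 2·M_2 = 6(Δ_1 - Δ_0) = -60
Natural end conditions: M_0 = M_2 = 0.
Forward elimination and back-substitution give M_0 = 0, M_1 = -15/2, M_2 = 0.
On [2, 4], g'(t) = b_1 + 2c_1·(t - 2) + 3d_1·(t - 2)² with b_1 = Δ_1 - h_1(2M_1 + M_2)/6 = 3/2, c_1 = M_1/2 = -15/4, d_1 = (M_2 - M_1)/(6h_1) = 5/8. So g'(2) = 3/2.

1.5000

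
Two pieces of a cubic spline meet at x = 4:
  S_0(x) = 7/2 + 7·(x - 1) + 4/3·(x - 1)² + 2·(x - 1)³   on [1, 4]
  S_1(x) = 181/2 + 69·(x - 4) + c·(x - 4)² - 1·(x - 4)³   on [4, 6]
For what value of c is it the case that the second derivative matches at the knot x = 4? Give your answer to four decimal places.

S_0''(x) = 8/3 + 12·(x - 1), so S_0''(4) = 116/3. On the right, S_1''(4) = 2c, so c = 58/3.

19.3333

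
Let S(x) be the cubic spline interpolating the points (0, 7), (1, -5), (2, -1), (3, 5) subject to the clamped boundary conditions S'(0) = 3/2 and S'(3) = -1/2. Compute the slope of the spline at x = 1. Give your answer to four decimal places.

-8.8333

Put m_i = S'' at the i-th knot. Here h = (1, 1, 1) and Δ = (-12, 4, 6), so the interior equations h_(i-1)·m_(i-1) + 2(h_(i-1)+h_i)·m_i + h_i·m_(i+1) = 6(Δ_i − Δ_(i-1)) read
  1·m_0 + 4·m_1 + 1·m_2 = 6(Δ_1 - Δ_0) = 96
  1·m_1 + 4·m_2 + 1·m_3 = 6(Δ_2 - Δ_1) = 12
Clamped end conditions give two more equations: 2h_0·m_0 + h_0·m_1 = 6(Δ_0 - S'(0)) = -81 and h_2·m_2 + 2h_2·m_3 = 6(S'(3) - Δ_2) = -39.
Forward elimination and back-substitution give m_0 = -181/3, m_1 = 119/3, m_2 = -7/3, m_3 = -55/3.
On [1, 2], S'(x) = b_1 + 2c_1·(x - 1) + 3d_1·(x - 1)² with b_1 = Δ_1 - h_1(2m_1 + m_2)/6 = -53/6, c_1 = m_1/2 = 119/6, d_1 = (m_2 - m_1)/(6h_1) = -7. So S'(1) = -53/6.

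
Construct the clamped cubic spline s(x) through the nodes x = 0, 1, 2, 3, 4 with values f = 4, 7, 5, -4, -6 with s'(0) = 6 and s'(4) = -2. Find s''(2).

Put M_i = s'' at the i-th knot. Here h = (1, 1, 1, 1) and Δ = (3, -2, -9, -2), so the interior equations h_(i-1)·M_(i-1) + 2(h_(i-1)+h_i)·M_i + h_i·M_(i+1) = 6(Δ_i − Δ_(i-1)) read
  1·M_0 + 4·M_1 + 1·M_2 = 6(Δ_1 - Δ_0) = -30
  1·M_1 + 4·M_2 + 1·M_3 = 6(Δ_2 - Δ_1) = -42
  1·M_2 + 4·M_3 + 1·M_4 = 6(Δ_3 - Δ_2) = 42
Clamped end conditions give two more equations: 2h_0·M_0 + h_0·M_1 = 6(Δ_0 - s'(0)) = -18 and h_3·M_3 + 2h_3·M_4 = 6(s'(4) - Δ_3) = 0.
Forward elimination and back-substitution give M_0 = -8, M_1 = -2, M_2 = -14, M_3 = 16, M_4 = -8.

-14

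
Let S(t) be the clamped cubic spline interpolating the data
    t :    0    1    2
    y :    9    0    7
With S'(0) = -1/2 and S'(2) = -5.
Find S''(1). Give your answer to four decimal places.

52.5000

Put M_i = S'' at the i-th knot. Here h = (1, 1) and Δ = (-9, 7), so the interior equations h_(i-1)·M_(i-1) + 2(h_(i-1)+h_i)·M_i + h_i·M_(i+1) = 6(Δ_i − Δ_(i-1)) read
  1·M_0 + 4·M_1 + 1·M_2 = 6(Δ_1 - Δ_0) = 96
Clamped end conditions give two more equations: 2h_0·M_0 + h_0·M_1 = 6(Δ_0 - S'(0)) = -51 and h_1·M_1 + 2h_1·M_2 = 6(S'(2) - Δ_1) = -72.
Solving the tridiagonal system: M_0 = -207/4, M_1 = 105/2, M_2 = -249/4.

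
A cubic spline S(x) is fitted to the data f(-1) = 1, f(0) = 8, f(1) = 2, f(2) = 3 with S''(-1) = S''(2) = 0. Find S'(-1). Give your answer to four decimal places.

Put σ_i = S'' at the i-th knot. Here h = (1, 1, 1) and Δ = (7, -6, 1), so the interior equations h_(i-1)·σ_(i-1) + 2(h_(i-1)+h_i)·σ_i + h_i·σ_(i+1) = 6(Δ_i − Δ_(i-1)) read
  1·σ_0 + 4·σ_1 + 1·σ_2 = 6(Δ_1 - Δ_0) = -78
  1·σ_1 + 4·σ_2 + 1·σ_3 = 6(Δ_2 - Δ_1) = 42
Natural end conditions: σ_0 = σ_3 = 0.
Hence σ_0 = 0, σ_1 = -118/5, σ_2 = 82/5, σ_3 = 0.
On [-1, 0], S'(x) = b_0 + 2c_0·(x + 1) + 3d_0·(x + 1)² with b_0 = Δ_0 - h_0(2σ_0 + σ_1)/6 = 164/15, c_0 = σ_0/2 = 0, d_0 = (σ_1 - σ_0)/(6h_0) = -59/15. So S'(-1) = 164/15.

10.9333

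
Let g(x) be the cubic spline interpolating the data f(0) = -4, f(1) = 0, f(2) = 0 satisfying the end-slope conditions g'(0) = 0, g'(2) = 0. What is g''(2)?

Write σ_i for g''(x_i). With h_i = 1, 1 and divided differences Δ_i = 4, 0, the continuity of g' gives the tridiagonal system
  1·σ_0 + 4·σ_1 + 1·σ_2 = 6(Δ_1 - Δ_0) = -24
Clamped end conditions give two more equations: 2h_0·σ_0 + h_0·σ_1 = 6(Δ_0 - g'(0)) = 24 and h_1·σ_1 + 2h_1·σ_2 = 6(g'(2) - Δ_1) = 0.
Forward elimination and back-substitution give σ_0 = 18, σ_1 = -12, σ_2 = 6.

6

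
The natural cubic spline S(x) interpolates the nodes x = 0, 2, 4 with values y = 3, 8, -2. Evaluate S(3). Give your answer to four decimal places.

Write m_i for S''(x_i). With h_i = 2, 2 and divided differences Δ_i = 5/2, -5, the continuity of S' gives the tridiagonal system
  2·m_0 + 8·m_1 + 2·m_2 = 6(Δ_1 - Δ_0) = -45
Natural end conditions: m_0 = m_2 = 0.
Hence m_0 = 0, m_1 = -45/8, m_2 = 0.
On [2, 4], S(x) = 8 - 5/4·(x - 2) - 45/16·(x - 2)² + 15/32·(x - 2)³.
With (x - 2) = 1: S(3) = 141/32.

4.4063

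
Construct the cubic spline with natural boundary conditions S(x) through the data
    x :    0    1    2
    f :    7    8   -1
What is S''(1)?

Let m_i = S''(x_i). Step sizes h_i = 1, 1; slopes of the chords Δ_i = (y_(i+1) - y_i)/h_i = 1, -9.
  1·m_0 + 4·m_1 + 1·m_2 = 6(Δ_1 - Δ_0) = -60
Natural end conditions: m_0 = m_2 = 0.
Hence m_0 = 0, m_1 = -15, m_2 = 0.

-15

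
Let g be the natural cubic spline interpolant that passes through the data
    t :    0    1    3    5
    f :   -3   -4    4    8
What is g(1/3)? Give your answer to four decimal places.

Write σ_i for g''(x_i). With h_i = 1, 2, 2 and divided differences Δ_i = -1, 4, 2, the continuity of g' gives the tridiagonal system
  1·σ_0 + 6·σ_1 + 2·σ_2 = 6(Δ_1 - Δ_0) = 30
  2·σ_1 + 8·σ_2 + 2·σ_3 = 6(Δ_2 - Δ_1) = -12
Natural end conditions: σ_0 = σ_3 = 0.
Forward elimination and back-substitution give σ_0 = 0, σ_1 = 6, σ_2 = -3, σ_3 = 0.
On [0, 1], g(t) = -3 - 2·t + 0·t² + 1·t³.
With t = 1/3: g(1/3) = -98/27.

-3.6296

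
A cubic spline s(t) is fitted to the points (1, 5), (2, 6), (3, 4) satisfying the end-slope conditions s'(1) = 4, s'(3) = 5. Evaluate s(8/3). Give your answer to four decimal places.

Let M_i = s''(x_i). Step sizes h_i = 1, 1; slopes of the chords Δ_i = (y_(i+1) - y_i)/h_i = 1, -2.
  1·M_0 + 4·M_1 + 1·M_2 = 6(Δ_1 - Δ_0) = -18
Clamped end conditions give two more equations: 2h_0·M_0 + h_0·M_1 = 6(Δ_0 - s'(1)) = -18 and h_1·M_1 + 2h_1·M_2 = 6(s'(3) - Δ_1) = 42.
Forward elimination and back-substitution give M_0 = -4, M_1 = -10, M_2 = 26.
On [2, 3], s(t) = 6 - 3·(t - 2) - 5·(t - 2)² + 6·(t - 2)³.
With (t - 2) = 2/3: s(8/3) = 32/9.

3.5556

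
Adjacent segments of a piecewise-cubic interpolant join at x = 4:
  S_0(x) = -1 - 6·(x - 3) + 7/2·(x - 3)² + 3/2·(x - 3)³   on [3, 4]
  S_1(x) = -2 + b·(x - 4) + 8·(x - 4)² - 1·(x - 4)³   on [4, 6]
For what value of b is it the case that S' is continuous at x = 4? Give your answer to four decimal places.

S_0'(x) = -6 + 7·(x - 3) + 9/2·(x - 3)², so S_0'(4) = 11/2. On the right, S_1'(4) = b, so b = 11/2.

5.5000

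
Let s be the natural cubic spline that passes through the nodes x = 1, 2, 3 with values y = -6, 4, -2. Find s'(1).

With m_i denoting the second derivative at x_i, h_i = 1, 1, and Δ_i = (y_(i+1) − y_i)/h_i = 10, -6:
  1·m_0 + 4·m_1 + 1·m_2 = 6(Δ_1 - Δ_0) = -96
Natural end conditions: m_0 = m_2 = 0.
Hence m_0 = 0, m_1 = -24, m_2 = 0.
On [1, 2], s'(x) = b_0 + 2c_0·(x - 1) + 3d_0·(x - 1)² with b_0 = Δ_0 - h_0(2m_0 + m_1)/6 = 14, c_0 = m_0/2 = 0, d_0 = (m_1 - m_0)/(6h_0) = -4. So s'(1) = 14.

14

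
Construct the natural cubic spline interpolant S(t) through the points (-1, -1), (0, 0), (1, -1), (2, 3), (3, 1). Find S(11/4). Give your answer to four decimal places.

1.9688

Write M_i for S''(x_i). With h_i = 1, 1, 1, 1 and divided differences Δ_i = 1, -1, 4, -2, the continuity of S' gives the tridiagonal system
  1·M_0 + 4·M_1 + 1·M_2 = 6(Δ_1 - Δ_0) = -12
  1·M_1 + 4·M_2 + 1·M_3 = 6(Δ_2 - Δ_1) = 30
  1·M_2 + 4·M_3 + 1·M_4 = 6(Δ_3 - Δ_2) = -36
Natural end conditions: M_0 = M_4 = 0.
Forward elimination and back-substitution give M_0 = 0, M_1 = -6, M_2 = 12, M_3 = -12, M_4 = 0.
On [2, 3], S(t) = 3 + 2·(t - 2) - 6·(t - 2)² + 2·(t - 2)³.
With (t - 2) = 3/4: S(11/4) = 63/32.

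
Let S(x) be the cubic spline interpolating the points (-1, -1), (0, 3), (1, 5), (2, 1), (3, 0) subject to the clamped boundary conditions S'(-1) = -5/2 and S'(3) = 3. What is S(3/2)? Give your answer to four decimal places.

3.2667

Let σ_i = S''(x_i). Step sizes h_i = 1, 1, 1, 1; slopes of the chords Δ_i = (y_(i+1) - y_i)/h_i = 4, 2, -4, -1.
  1·σ_0 + 4·σ_1 + 1·σ_2 = 6(Δ_1 - Δ_0) = -12
  1·σ_1 + 4·σ_2 + 1·σ_3 = 6(Δ_2 - Δ_1) = -36
  1·σ_2 + 4·σ_3 + 1·σ_4 = 6(Δ_3 - Δ_2) = 18
Clamped end conditions give two more equations: 2h_0·σ_0 + h_0·σ_1 = 6(Δ_0 - S'(-1)) = 39 and h_3·σ_3 + 2h_3·σ_4 = 6(S'(3) - Δ_3) = 24.
Hence σ_0 = 1277/56, σ_1 = -185/28, σ_2 = -67/8, σ_3 = 115/28, σ_4 = 557/56.
On [1, 2], S(x) = 5 - 53/28·(x - 1) - 67/16·(x - 1)² + 233/112·(x - 1)³.
With (x - 1) = 1/2: S(3/2) = 2927/896.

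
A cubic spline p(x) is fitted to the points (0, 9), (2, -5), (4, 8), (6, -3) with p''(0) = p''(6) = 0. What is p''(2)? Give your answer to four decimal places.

13.2000

Write m_i for p''(x_i). With h_i = 2, 2, 2 and divided differences Δ_i = -7, 13/2, -11/2, the continuity of p' gives the tridiagonal system
  2·m_0 + 8·m_1 + 2·m_2 = 6(Δ_1 - Δ_0) = 81
  2·m_1 + 8·m_2 + 2·m_3 = 6(Δ_2 - Δ_1) = -72
Natural end conditions: m_0 = m_3 = 0.
Hence m_0 = 0, m_1 = 66/5, m_2 = -123/10, m_3 = 0.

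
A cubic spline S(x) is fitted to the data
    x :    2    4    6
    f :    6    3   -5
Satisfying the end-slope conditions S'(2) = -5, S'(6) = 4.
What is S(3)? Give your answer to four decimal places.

4.2188

Put m_i = S'' at the i-th knot. Here h = (2, 2) and Δ = (-3/2, -4), so the interior equations h_(i-1)·m_(i-1) + 2(h_(i-1)+h_i)·m_i + h_i·m_(i+1) = 6(Δ_i − Δ_(i-1)) read
  2·m_0 + 8·m_1 + 2·m_2 = 6(Δ_1 - Δ_0) = -15
Clamped end conditions give two more equations: 2h_0·m_0 + h_0·m_1 = 6(Δ_0 - S'(2)) = 21 and h_1·m_1 + 2h_1·m_2 = 6(S'(6) - Δ_1) = 48.
Forward elimination and back-substitution give m_0 = 75/8, m_1 = -33/4, m_2 = 129/8.
On [2, 4], S(x) = 6 - 5·(x - 2) + 75/16·(x - 2)² - 47/32·(x - 2)³.
With (x - 2) = 1: S(3) = 135/32.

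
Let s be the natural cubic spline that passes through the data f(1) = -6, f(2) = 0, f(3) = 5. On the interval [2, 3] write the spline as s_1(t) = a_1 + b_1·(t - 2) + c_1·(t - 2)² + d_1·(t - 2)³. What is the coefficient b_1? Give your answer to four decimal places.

With m_i denoting the second derivative at x_i, h_i = 1, 1, and Δ_i = (y_(i+1) − y_i)/h_i = 6, 5:
  1·m_0 + 4·m_1 + 1·m_2 = 6(Δ_1 - Δ_0) = -6
Natural end conditions: m_0 = m_2 = 0.
Solving: m_0 = 0, m_1 = -3/2, m_2 = 0.
On [2, 3], with s_1(t) = a_1 + b_1·(t - 2) + c_1·(t - 2)² + d_1·(t - 2)³: c_1 = m_1/2 = -3/4, d_1 = (m_2 - m_1)/(6h_1) = 1/4, b_1 = Δ_1 - h_1(2m_1 + m_2)/6 = 11/2.

5.5000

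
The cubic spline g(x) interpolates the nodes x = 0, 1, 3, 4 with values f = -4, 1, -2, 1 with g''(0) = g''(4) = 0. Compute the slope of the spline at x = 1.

Let m_i = g''(x_i). Step sizes h_i = 1, 2, 1; slopes of the chords Δ_i = (y_(i+1) - y_i)/h_i = 5, -3/2, 3.
  1·m_0 + 6·m_1 + 2·m_2 = 6(Δ_1 - Δ_0) = -39
  2·m_1 + 6·m_2 + 1·m_3 = 6(Δ_2 - Δ_1) = 27
Natural end conditions: m_0 = m_3 = 0.
Solving: m_0 = 0, m_1 = -9, m_2 = 15/2, m_3 = 0.
On [1, 3], g'(x) = b_1 + 2c_1·(x - 1) + 3d_1·(x - 1)² with b_1 = Δ_1 - h_1(2m_1 + m_2)/6 = 2, c_1 = m_1/2 = -9/2, d_1 = (m_2 - m_1)/(6h_1) = 11/8. So g'(1) = 2.

2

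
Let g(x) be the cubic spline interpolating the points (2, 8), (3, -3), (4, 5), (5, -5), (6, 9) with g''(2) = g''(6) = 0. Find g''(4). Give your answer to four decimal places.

With σ_i denoting the second derivative at x_i, h_i = 1, 1, 1, 1, and Δ_i = (y_(i+1) − y_i)/h_i = -11, 8, -10, 14:
  1·σ_0 + 4·σ_1 + 1·σ_2 = 6(Δ_1 - Δ_0) = 114
  1·σ_1 + 4·σ_2 + 1·σ_3 = 6(Δ_2 - Δ_1) = -108
  1·σ_2 + 4·σ_3 + 1·σ_4 = 6(Δ_3 - Δ_2) = 144
Natural end conditions: σ_0 = σ_4 = 0.
Hence σ_0 = 0, σ_1 = 1143/28, σ_2 = -345/7, σ_3 = 1353/28, σ_4 = 0.

-49.2857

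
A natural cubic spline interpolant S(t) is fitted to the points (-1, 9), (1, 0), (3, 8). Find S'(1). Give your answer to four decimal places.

Let σ_i = S''(x_i). Step sizes h_i = 2, 2; slopes of the chords Δ_i = (y_(i+1) - y_i)/h_i = -9/2, 4.
  2·σ_0 + 8·σ_1 + 2·σ_2 = 6(Δ_1 - Δ_0) = 51
Natural end conditions: σ_0 = σ_2 = 0.
Solving: σ_0 = 0, σ_1 = 51/8, σ_2 = 0.
On [1, 3], S'(t) = b_1 + 2c_1·(t - 1) + 3d_1·(t - 1)² with b_1 = Δ_1 - h_1(2σ_1 + σ_2)/6 = -1/4, c_1 = σ_1/2 = 51/16, d_1 = (σ_2 - σ_1)/(6h_1) = -17/32. So S'(1) = -1/4.

-0.2500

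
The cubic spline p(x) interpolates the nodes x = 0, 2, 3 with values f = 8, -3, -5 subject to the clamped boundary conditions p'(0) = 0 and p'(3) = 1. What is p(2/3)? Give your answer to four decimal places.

Put M_i = p'' at the i-th knot. Here h = (2, 1) and Δ = (-11/2, -2), so the interior equations h_(i-1)·M_(i-1) + 2(h_(i-1)+h_i)·M_i + h_i·M_(i+1) = 6(Δ_i − Δ_(i-1)) read
  2·M_0 + 6·M_1 + 1·M_2 = 6(Δ_1 - Δ_0) = 21
Clamped end conditions give two more equations: 2h_0·M_0 + h_0·M_1 = 6(Δ_0 - p'(0)) = -33 and h_1·M_1 + 2h_1·M_2 = 6(p'(3) - Δ_1) = 18.
Hence M_0 = -137/12, M_1 = 19/3, M_2 = 35/6.
On [0, 2], p(x) = 8 + 0·x - 137/24·x² + 71/48·x³.
With x = 2/3: p(2/3) = 478/81.

5.9012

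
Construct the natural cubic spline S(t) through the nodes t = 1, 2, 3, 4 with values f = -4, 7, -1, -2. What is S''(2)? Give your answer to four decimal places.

-33.2000

With σ_i denoting the second derivative at x_i, h_i = 1, 1, 1, and Δ_i = (y_(i+1) − y_i)/h_i = 11, -8, -1:
  1·σ_0 + 4·σ_1 + 1·σ_2 = 6(Δ_1 - Δ_0) = -114
  1·σ_1 + 4·σ_2 + 1·σ_3 = 6(Δ_2 - Δ_1) = 42
Natural end conditions: σ_0 = σ_3 = 0.
Solving: σ_0 = 0, σ_1 = -166/5, σ_2 = 94/5, σ_3 = 0.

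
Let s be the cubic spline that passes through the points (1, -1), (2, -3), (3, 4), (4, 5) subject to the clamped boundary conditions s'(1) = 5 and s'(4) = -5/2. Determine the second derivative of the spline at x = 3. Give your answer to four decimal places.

With σ_i denoting the second derivative at x_i, h_i = 1, 1, 1, and Δ_i = (y_(i+1) − y_i)/h_i = -2, 7, 1:
  1·σ_0 + 4·σ_1 + 1·σ_2 = 6(Δ_1 - Δ_0) = 54
  1·σ_1 + 4·σ_2 + 1·σ_3 = 6(Δ_2 - Δ_1) = -36
Clamped end conditions give two more equations: 2h_0·σ_0 + h_0·σ_1 = 6(Δ_0 - s'(1)) = -42 and h_2·σ_2 + 2h_2·σ_3 = 6(s'(4) - Δ_2) = -21.
Solving: σ_0 = -169/5, σ_1 = 128/5, σ_2 = -73/5, σ_3 = -16/5.

-14.6000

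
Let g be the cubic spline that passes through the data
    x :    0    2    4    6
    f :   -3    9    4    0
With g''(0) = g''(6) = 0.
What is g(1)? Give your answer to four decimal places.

4.7250

Write σ_i for g''(x_i). With h_i = 2, 2, 2 and divided differences Δ_i = 6, -5/2, -2, the continuity of g' gives the tridiagonal system
  2·σ_0 + 8·σ_1 + 2·σ_2 = 6(Δ_1 - Δ_0) = -51
  2·σ_1 + 8·σ_2 + 2·σ_3 = 6(Δ_2 - Δ_1) = 3
Natural end conditions: σ_0 = σ_3 = 0.
Solving the tridiagonal system: σ_0 = 0, σ_1 = -69/10, σ_2 = 21/10, σ_3 = 0.
On [0, 2], g(x) = -3 + 83/10·x + 0·x² - 23/40·x³.
With x = 1: g(1) = 189/40.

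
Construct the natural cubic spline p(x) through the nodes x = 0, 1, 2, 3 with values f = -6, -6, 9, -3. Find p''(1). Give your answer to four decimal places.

Let m_i = p''(x_i). Step sizes h_i = 1, 1, 1; slopes of the chords Δ_i = (y_(i+1) - y_i)/h_i = 0, 15, -12.
  1·m_0 + 4·m_1 + 1·m_2 = 6(Δ_1 - Δ_0) = 90
  1·m_1 + 4·m_2 + 1·m_3 = 6(Δ_2 - Δ_1) = -162
Natural end conditions: m_0 = m_3 = 0.
Solving the tridiagonal system: m_0 = 0, m_1 = 174/5, m_2 = -246/5, m_3 = 0.

34.8000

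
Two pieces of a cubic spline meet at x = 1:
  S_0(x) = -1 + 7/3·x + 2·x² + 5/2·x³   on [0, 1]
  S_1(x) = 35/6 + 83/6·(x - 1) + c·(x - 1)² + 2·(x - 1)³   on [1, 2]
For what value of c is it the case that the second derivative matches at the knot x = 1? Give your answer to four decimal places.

9.5000

S_0''(x) = 4 + 15·x, so S_0''(1) = 19. On the right, S_1''(1) = 2c, so c = 19/2.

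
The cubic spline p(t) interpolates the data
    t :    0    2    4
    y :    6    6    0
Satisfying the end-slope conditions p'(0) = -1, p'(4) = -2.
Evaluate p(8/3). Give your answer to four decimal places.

4.2963

Put σ_i = p'' at the i-th knot. Here h = (2, 2) and Δ = (0, -3), so the interior equations h_(i-1)·σ_(i-1) + 2(h_(i-1)+h_i)·σ_i + h_i·σ_(i+1) = 6(Δ_i − Δ_(i-1)) read
  2·σ_0 + 8·σ_1 + 2·σ_2 = 6(Δ_1 - Δ_0) = -18
Clamped end conditions give two more equations: 2h_0·σ_0 + h_0·σ_1 = 6(Δ_0 - p'(0)) = 6 and h_1·σ_1 + 2h_1·σ_2 = 6(p'(4) - Δ_1) = 6.
Forward elimination and back-substitution give σ_0 = 7/2, σ_1 = -4, σ_2 = 7/2.
On [2, 4], p(t) = 6 - 3/2·(t - 2) - 2·(t - 2)² + 5/8·(t - 2)³.
With (t - 2) = 2/3: p(8/3) = 116/27.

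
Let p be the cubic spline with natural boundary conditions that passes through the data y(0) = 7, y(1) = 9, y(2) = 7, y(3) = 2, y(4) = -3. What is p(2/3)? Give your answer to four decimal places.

Let M_i = p''(x_i). Step sizes h_i = 1, 1, 1, 1; slopes of the chords Δ_i = (y_(i+1) - y_i)/h_i = 2, -2, -5, -5.
  1·M_0 + 4·M_1 + 1·M_2 = 6(Δ_1 - Δ_0) = -24
  1·M_1 + 4·M_2 + 1·M_3 = 6(Δ_2 - Δ_1) = -18
  1·M_2 + 4·M_3 + 1·M_4 = 6(Δ_3 - Δ_2) = 0
Natural end conditions: M_0 = M_4 = 0.
Solving the tridiagonal system: M_0 = 0, M_1 = -36/7, M_2 = -24/7, M_3 = 6/7, M_4 = 0.
On [0, 1], p(t) = 7 + 20/7·t + 0·t² - 6/7·t³.
With t = 2/3: p(2/3) = 545/63.

8.6508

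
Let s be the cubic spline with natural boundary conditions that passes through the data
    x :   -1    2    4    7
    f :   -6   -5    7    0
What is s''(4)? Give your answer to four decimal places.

-5.9167

With M_i denoting the second derivative at x_i, h_i = 3, 2, 3, and Δ_i = (y_(i+1) − y_i)/h_i = 1/3, 6, -7/3:
  3·M_0 + 10·M_1 + 2·M_2 = 6(Δ_1 - Δ_0) = 34
  2·M_1 + 10·M_2 + 3·M_3 = 6(Δ_2 - Δ_1) = -50
Natural end conditions: M_0 = M_3 = 0.
Forward elimination and back-substitution give M_0 = 0, M_1 = 55/12, M_2 = -71/12, M_3 = 0.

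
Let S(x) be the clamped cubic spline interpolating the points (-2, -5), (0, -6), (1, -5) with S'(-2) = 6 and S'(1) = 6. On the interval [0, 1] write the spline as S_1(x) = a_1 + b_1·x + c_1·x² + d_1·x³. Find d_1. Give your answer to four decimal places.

1.7500

Put M_i = S'' at the i-th knot. Here h = (2, 1) and Δ = (-1/2, 1), so the interior equations h_(i-1)·M_(i-1) + 2(h_(i-1)+h_i)·M_i + h_i·M_(i+1) = 6(Δ_i − Δ_(i-1)) read
  2·M_0 + 6·M_1 + 1·M_2 = 6(Δ_1 - Δ_0) = 9
Clamped end conditions give two more equations: 2h_0·M_0 + h_0·M_1 = 6(Δ_0 - S'(-2)) = -39 and h_1·M_1 + 2h_1·M_2 = 6(S'(1) - Δ_1) = 30.
Hence M_0 = -45/4, M_1 = 3, M_2 = 27/2.
On [0, 1], with S_1(x) = a_1 + b_1·x + c_1·x² + d_1·x³: c_1 = M_1/2 = 3/2, d_1 = (M_2 - M_1)/(6h_1) = 7/4, b_1 = Δ_1 - h_1(2M_1 + M_2)/6 = -9/4.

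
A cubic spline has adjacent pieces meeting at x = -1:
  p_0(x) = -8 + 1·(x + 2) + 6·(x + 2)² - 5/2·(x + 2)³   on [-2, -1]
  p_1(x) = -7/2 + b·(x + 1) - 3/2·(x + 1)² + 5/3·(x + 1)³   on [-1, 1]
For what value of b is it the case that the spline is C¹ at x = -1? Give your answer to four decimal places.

p_0'(x) = 1 + 12·(x + 2) - 15/2·(x + 2)², so p_0'(-1) = 11/2. On the right, p_1'(-1) = b, so b = 11/2.

5.5000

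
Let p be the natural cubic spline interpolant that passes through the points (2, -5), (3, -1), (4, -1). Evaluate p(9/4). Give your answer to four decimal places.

Let σ_i = p''(x_i). Step sizes h_i = 1, 1; slopes of the chords Δ_i = (y_(i+1) - y_i)/h_i = 4, 0.
  1·σ_0 + 4·σ_1 + 1·σ_2 = 6(Δ_1 - Δ_0) = -24
Natural end conditions: σ_0 = σ_2 = 0.
Solving: σ_0 = 0, σ_1 = -6, σ_2 = 0.
On [2, 3], p(t) = -5 + 5·(t - 2) + 0·(t - 2)² - 1·(t - 2)³.
With (t - 2) = 1/4: p(9/4) = -241/64.

-3.7656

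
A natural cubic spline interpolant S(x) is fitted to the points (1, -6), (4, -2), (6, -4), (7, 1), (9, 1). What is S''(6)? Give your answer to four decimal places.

Write M_i for S''(x_i). With h_i = 3, 2, 1, 2 and divided differences Δ_i = 4/3, -1, 5, 0, the continuity of S' gives the tridiagonal system
  3·M_0 + 10·M_1 + 2·M_2 = 6(Δ_1 - Δ_0) = -14
  2·M_1 + 6·M_2 + 1·M_3 = 6(Δ_2 - Δ_1) = 36
  1·M_2 + 6·M_3 + 2·M_4 = 6(Δ_3 - Δ_2) = -30
Natural end conditions: M_0 = M_4 = 0.
Hence M_0 = 0, M_1 = -491/163, M_2 = 1314/163, M_3 = -1034/163, M_4 = 0.

8.0613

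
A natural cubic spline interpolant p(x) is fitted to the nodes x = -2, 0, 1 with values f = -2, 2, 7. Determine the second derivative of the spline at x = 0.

With M_i denoting the second derivative at x_i, h_i = 2, 1, and Δ_i = (y_(i+1) − y_i)/h_i = 2, 5:
  2·M_0 + 6·M_1 + 1·M_2 = 6(Δ_1 - Δ_0) = 18
Natural end conditions: M_0 = M_2 = 0.
Forward elimination and back-substitution give M_0 = 0, M_1 = 3, M_2 = 0.

3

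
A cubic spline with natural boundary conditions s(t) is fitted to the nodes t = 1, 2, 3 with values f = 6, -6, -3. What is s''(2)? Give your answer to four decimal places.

Put M_i = s'' at the i-th knot. Here h = (1, 1) and Δ = (-12, 3), so the interior equations h_(i-1)·M_(i-1) + 2(h_(i-1)+h_i)·M_i + h_i·M_(i+1) = 6(Δ_i − Δ_(i-1)) read
  1·M_0 + 4·M_1 + 1·M_2 = 6(Δ_1 - Δ_0) = 90
Natural end conditions: M_0 = M_2 = 0.
Solving the tridiagonal system: M_0 = 0, M_1 = 45/2, M_2 = 0.

22.5000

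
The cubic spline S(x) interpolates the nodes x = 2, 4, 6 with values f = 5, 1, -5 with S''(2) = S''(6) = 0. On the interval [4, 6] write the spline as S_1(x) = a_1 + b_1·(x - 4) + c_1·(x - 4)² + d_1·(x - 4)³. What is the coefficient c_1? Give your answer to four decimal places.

-0.3750

With M_i denoting the second derivative at x_i, h_i = 2, 2, and Δ_i = (y_(i+1) − y_i)/h_i = -2, -3:
  2·M_0 + 8·M_1 + 2·M_2 = 6(Δ_1 - Δ_0) = -6
Natural end conditions: M_0 = M_2 = 0.
Solving the tridiagonal system: M_0 = 0, M_1 = -3/4, M_2 = 0.
On [4, 6], with S_1(x) = a_1 + b_1·(x - 4) + c_1·(x - 4)² + d_1·(x - 4)³: c_1 = M_1/2 = -3/8, d_1 = (M_2 - M_1)/(6h_1) = 1/16, b_1 = Δ_1 - h_1(2M_1 + M_2)/6 = -5/2.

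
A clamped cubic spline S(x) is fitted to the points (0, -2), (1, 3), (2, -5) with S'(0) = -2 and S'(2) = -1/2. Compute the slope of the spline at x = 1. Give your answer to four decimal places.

-1.6250

Put σ_i = S'' at the i-th knot. Here h = (1, 1) and Δ = (5, -8), so the interior equations h_(i-1)·σ_(i-1) + 2(h_(i-1)+h_i)·σ_i + h_i·σ_(i+1) = 6(Δ_i − Δ_(i-1)) read
  1·σ_0 + 4·σ_1 + 1·σ_2 = 6(Δ_1 - Δ_0) = -78
Clamped end conditions give two more equations: 2h_0·σ_0 + h_0·σ_1 = 6(Δ_0 - S'(0)) = 42 and h_1·σ_1 + 2h_1·σ_2 = 6(S'(2) - Δ_1) = 45.
Forward elimination and back-substitution give σ_0 = 165/4, σ_1 = -81/2, σ_2 = 171/4.
On [1, 2], S'(x) = b_1 + 2c_1·(x - 1) + 3d_1·(x - 1)² with b_1 = Δ_1 - h_1(2σ_1 + σ_2)/6 = -13/8, c_1 = σ_1/2 = -81/4, d_1 = (σ_2 - σ_1)/(6h_1) = 111/8. So S'(1) = -13/8.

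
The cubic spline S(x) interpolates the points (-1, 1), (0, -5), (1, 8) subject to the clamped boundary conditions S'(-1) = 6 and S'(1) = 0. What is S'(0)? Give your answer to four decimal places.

Put M_i = S'' at the i-th knot. Here h = (1, 1) and Δ = (-6, 13), so the interior equations h_(i-1)·M_(i-1) + 2(h_(i-1)+h_i)·M_i + h_i·M_(i+1) = 6(Δ_i − Δ_(i-1)) read
  1·M_0 + 4·M_1 + 1·M_2 = 6(Δ_1 - Δ_0) = 114
Clamped end conditions give two more equations: 2h_0·M_0 + h_0·M_1 = 6(Δ_0 - S'(-1)) = -72 and h_1·M_1 + 2h_1·M_2 = 6(S'(1) - Δ_1) = -78.
Solving the tridiagonal system: M_0 = -135/2, M_1 = 63, M_2 = -141/2.
On [0, 1], S'(x) = b_1 + 2c_1·x + 3d_1·x² with b_1 = Δ_1 - h_1(2M_1 + M_2)/6 = 15/4, c_1 = M_1/2 = 63/2, d_1 = (M_2 - M_1)/(6h_1) = -89/4. So S'(0) = 15/4.

3.7500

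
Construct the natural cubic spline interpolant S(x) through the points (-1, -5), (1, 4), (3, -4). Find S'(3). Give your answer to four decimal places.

-6.1250

Put M_i = S'' at the i-th knot. Here h = (2, 2) and Δ = (9/2, -4), so the interior equations h_(i-1)·M_(i-1) + 2(h_(i-1)+h_i)·M_i + h_i·M_(i+1) = 6(Δ_i − Δ_(i-1)) read
  2·M_0 + 8·M_1 + 2·M_2 = 6(Δ_1 - Δ_0) = -51
Natural end conditions: M_0 = M_2 = 0.
Hence M_0 = 0, M_1 = -51/8, M_2 = 0.
On [1, 3], S'(x) = b_1 + 2c_1·(x - 1) + 3d_1·(x - 1)² with b_1 = Δ_1 - h_1(2M_1 + M_2)/6 = 1/4, c_1 = M_1/2 = -51/16, d_1 = (M_2 - M_1)/(6h_1) = 17/32. So S'(3) = -49/8.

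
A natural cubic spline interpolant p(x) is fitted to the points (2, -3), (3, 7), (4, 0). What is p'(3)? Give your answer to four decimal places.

Write M_i for p''(x_i). With h_i = 1, 1 and divided differences Δ_i = 10, -7, the continuity of p' gives the tridiagonal system
  1·M_0 + 4·M_1 + 1·M_2 = 6(Δ_1 - Δ_0) = -102
Natural end conditions: M_0 = M_2 = 0.
Solving: M_0 = 0, M_1 = -51/2, M_2 = 0.
On [3, 4], p'(x) = b_1 + 2c_1·(x - 3) + 3d_1·(x - 3)² with b_1 = Δ_1 - h_1(2M_1 + M_2)/6 = 3/2, c_1 = M_1/2 = -51/4, d_1 = (M_2 - M_1)/(6h_1) = 17/4. So p'(3) = 3/2.

1.5000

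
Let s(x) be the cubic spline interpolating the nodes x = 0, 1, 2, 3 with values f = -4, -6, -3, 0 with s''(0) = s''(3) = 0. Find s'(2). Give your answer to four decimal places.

Put m_i = s'' at the i-th knot. Here h = (1, 1, 1) and Δ = (-2, 3, 3), so the interior equations h_(i-1)·m_(i-1) + 2(h_(i-1)+h_i)·m_i + h_i·m_(i+1) = 6(Δ_i − Δ_(i-1)) read
  1·m_0 + 4·m_1 + 1·m_2 = 6(Δ_1 - Δ_0) = 30
  1·m_1 + 4·m_2 + 1·m_3 = 6(Δ_2 - Δ_1) = 0
Natural end conditions: m_0 = m_3 = 0.
Hence m_0 = 0, m_1 = 8, m_2 = -2, m_3 = 0.
On [2, 3], s'(x) = b_2 + 2c_2·(x - 2) + 3d_2·(x - 2)² with b_2 = Δ_2 - h_2(2m_2 + m_3)/6 = 11/3, c_2 = m_2/2 = -1, d_2 = (m_3 - m_2)/(6h_2) = 1/3. So s'(2) = 11/3.

3.6667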